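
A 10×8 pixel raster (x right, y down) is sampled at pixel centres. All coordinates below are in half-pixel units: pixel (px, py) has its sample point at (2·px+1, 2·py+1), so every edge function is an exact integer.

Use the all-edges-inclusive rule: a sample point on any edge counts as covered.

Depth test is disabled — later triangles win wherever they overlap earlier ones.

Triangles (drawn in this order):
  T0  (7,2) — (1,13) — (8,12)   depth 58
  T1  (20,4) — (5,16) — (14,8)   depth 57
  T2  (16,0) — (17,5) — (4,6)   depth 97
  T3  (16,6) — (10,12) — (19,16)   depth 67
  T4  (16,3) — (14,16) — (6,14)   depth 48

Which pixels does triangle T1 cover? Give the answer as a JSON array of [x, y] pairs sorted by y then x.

T0:
  2·area = 71  (B↔C swapped to make it positive)
  edge (7, 2)→(8, 12): d=(1,10) inclusive
  edge (8, 12)→(1, 13): d=(-7,1) inclusive
  edge (1, 13)→(7, 2): d=(6,-11) inclusive
    (3,1)@(7, 3): e=[1,64,6] → X
    (4,1)@(9, 3): e=[-19,62,28] → .
    (3,2)@(7, 5): e=[3,50,18] → X
    (4,2)@(9, 5): e=[-17,48,40] → .
    (2,3)@(5, 7): e=[25,38,8] → X
    (4,3)@(9, 7): e=[-15,34,52] → .
    (2,4)@(5, 9): e=[27,24,20] → X
    (4,4)@(9, 9): e=[-13,20,64] → .
    (1,5)@(3, 11): e=[49,12,10] → X
    (4,5)@(9, 11): e=[-11,6,76] → .
    (7,5)@(15, 11): e=[-71,0,142] → .  [on edge]
    (0,6)@(1, 13): e=[71,0,0] → X  [on edge]
  covered (10 px):
    . . . . . . . . . .
    . . . X . . . . . .
    . . . X . . . . . .
    . . X X . . . . . .
    . . X X . . . . . .
    . X X X . . . . . .
    X . . . . . . . . .
    . . . . . . . . . .
T1:
  2·area = 12
  edge (20, 4)→(5, 16): d=(-15,12) inclusive
  edge (5, 16)→(14, 8): d=(9,-8) inclusive
  edge (14, 8)→(20, 4): d=(6,-4) inclusive
    (6,4)@(13, 9): e=[9,1,2] → X
    (7,4)@(15, 9): e=[-15,17,10] → .
    (5,5)@(11, 11): e=[3,3,6] → X
    (6,5)@(13, 11): e=[-21,19,14] → .
    (5,6)@(11, 13): e=[-27,21,18] → .
  covered (2 px):
    . . . . . . . . . .
    . . . . . . . . . .
    . . . . . . . . . .
    . . . . . . . . . .
    . . . . . . X . . .
    . . . . . X . . . .
    . . . . . . . . . .
    . . . . . . . . . .
T2:
  2·area = 66
  edge (16, 0)→(17, 5): d=(1,5) inclusive
  edge (17, 5)→(4, 6): d=(-13,1) inclusive
  edge (4, 6)→(16, 0): d=(12,-6) inclusive
    (7,0)@(15, 1): e=[6,54,6] → X
    (8,0)@(17, 1): e=[-4,52,18] → .
    (5,1)@(11, 3): e=[28,32,6] → X
    (6,1)@(13, 3): e=[18,30,18] → X
    (8,1)@(17, 3): e=[-2,26,42] → .
    (3,2)@(7, 5): e=[50,10,6] → X
    (4,2)@(9, 5): e=[40,8,18] → X
    (8,2)@(17, 5): e=[0,0,66] → X  [on edge]
    (9,2)@(19, 5): e=[-10,-2,78] → .
    (3,3)@(7, 7): e=[52,-16,30] → .
    (4,3)@(9, 7): e=[42,-18,42] → .
    (5,3)@(11, 7): e=[32,-20,54] → .
    (9,7)@(19, 15): e=[0,-132,198] → .  [on edge]
  covered (10 px):
    . . . . . . . X . .
    . . . . . X X X . .
    . . . X X X X X X .
    . . . . . . . . . .
    . . . . . . . . . .
    . . . . . . . . . .
    . . . . . . . . . .
    . . . . . . . . . .
T3:
  2·area = 78  (B↔C swapped to make it positive)
  edge (16, 6)→(19, 16): d=(3,10) inclusive
  edge (19, 16)→(10, 12): d=(-9,-4) inclusive
  edge (10, 12)→(16, 6): d=(6,-6) inclusive
    (9,1)@(19, 3): e=[-39,117,0] → .  [on edge]
    (8,2)@(17, 5): e=[-13,91,0] → .  [on edge]
    (7,3)@(15, 7): e=[13,65,0] → X  [on edge]
    (8,3)@(17, 7): e=[-7,73,12] → .
    (6,4)@(13, 9): e=[39,39,0] → X  [on edge]
    (8,4)@(17, 9): e=[-1,55,24] → .
    (5,5)@(11, 11): e=[65,13,0] → X  [on edge]
    (8,5)@(17, 11): e=[5,37,36] → X
    (9,5)@(19, 11): e=[-15,45,48] → .
    (4,6)@(9, 13): e=[91,-13,0] → .  [on edge]
    (5,6)@(11, 13): e=[71,-5,12] → .
    (6,6)@(13, 13): e=[51,3,24] → X
    (3,7)@(7, 15): e=[117,-39,0] → .  [on edge]
  covered (11 px):
    . . . . . . . . . .
    . . . . . . . . . .
    . . . . . . . . . .
    . . . . . . . X . .
    . . . . . . X X . .
    . . . . . X X X X .
    . . . . . . X X X .
    . . . . . . . . X .
T4:
  2·area = 108
  edge (16, 3)→(14, 16): d=(-2,13) inclusive
  edge (14, 16)→(6, 14): d=(-8,-2) inclusive
  edge (6, 14)→(16, 3): d=(10,-11) inclusive
    (7,2)@(15, 5): e=[9,90,9] → X
    (8,2)@(17, 5): e=[-17,94,31] → .
    (6,3)@(13, 7): e=[31,70,7] → X
    (8,3)@(17, 7): e=[-21,78,51] → .
    (5,4)@(11, 9): e=[53,50,5] → X
    (8,4)@(17, 9): e=[-25,62,71] → .
    (4,5)@(9, 11): e=[75,30,3] → X
    (7,5)@(15, 11): e=[-3,42,69] → .
    (3,6)@(7, 13): e=[97,10,1] → X
    (7,6)@(15, 13): e=[-7,26,89] → .
    (3,7)@(7, 15): e=[93,-6,21] → .
    (4,7)@(9, 15): e=[67,-2,43] → .
  covered (15 px):
    . . . . . . . . . .
    . . . . . . . . . .
    . . . . . . . X . .
    . . . . . . X X . .
    . . . . . X X X . .
    . . . . X X X . . .
    . . . X X X X . . .
    . . . . . X X . . .

Result: [[6,4],[5,5]]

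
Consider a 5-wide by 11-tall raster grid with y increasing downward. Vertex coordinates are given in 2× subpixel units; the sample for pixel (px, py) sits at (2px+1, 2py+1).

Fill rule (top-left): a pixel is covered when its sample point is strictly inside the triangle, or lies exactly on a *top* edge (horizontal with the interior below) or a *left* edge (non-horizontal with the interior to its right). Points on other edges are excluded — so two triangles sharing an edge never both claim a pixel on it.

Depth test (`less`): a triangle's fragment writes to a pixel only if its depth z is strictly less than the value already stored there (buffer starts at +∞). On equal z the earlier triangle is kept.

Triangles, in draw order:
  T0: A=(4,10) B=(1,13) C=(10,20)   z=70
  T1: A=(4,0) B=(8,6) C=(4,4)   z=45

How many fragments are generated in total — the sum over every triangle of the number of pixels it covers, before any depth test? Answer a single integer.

T0:
  2·area = 48  (B↔C swapped to make it positive)
  edge (4, 10)→(10, 20): d=(6,10) right/bottom  bias=-1
  edge (10, 20)→(1, 13): d=(-9,-7) top-left  bias=+0
  edge (1, 13)→(4, 10): d=(3,-3) top-left  bias=+0
    (0,2)@(1, 5): e=[0,72,-24] → .  [on edge]
    (4,2)@(9, 5): e=[-80,128,0] → .  [on edge]
    (3,3)@(7, 7): e=[-48,96,0] → .  [on edge]
    (2,4)@(5, 9): e=[-16,64,0] → .  [on edge]
    (1,5)@(3, 11): e=[16,32,0] → X  [on edge]
    (2,5)@(5, 11): e=[-4,46,6] → .
    (0,6)@(1, 13): e=[48,0,0] → X  [on edge]
    (2,6)@(5, 13): e=[8,28,12] → X
    (3,6)@(7, 13): e=[-12,42,18] → .
    (0,7)@(1, 15): e=[60,-18,6] → .
    (1,7)@(3, 15): e=[40,-4,12] → .
    (2,7)@(5, 15): e=[20,10,18] → X
    (3,7)@(7, 15): e=[0,24,24] → .  [on edge]
  covered (7 px):
    . . . . .
    . . . . .
    . . . . .
    . . . . .
    . . . . .
    . X . . .
    X X X . .
    . . X . .
    . . . X .
    . . . . X
    . . . . .
T1:
  2·area = 16
  edge (4, 0)→(8, 6): d=(4,6) right/bottom  bias=-1
  edge (8, 6)→(4, 4): d=(-4,-2) top-left  bias=+0
  edge (4, 4)→(4, 0): d=(0,-4) top-left  bias=+0
    (2,1)@(5, 3): e=[6,6,4] → X
    (3,1)@(7, 3): e=[-6,10,12] → .
    (2,2)@(5, 5): e=[14,-2,4] → .
    (3,2)@(7, 5): e=[2,2,12] → X
    (4,2)@(9, 5): e=[-10,6,20] → .
    (3,3)@(7, 7): e=[10,-6,12] → .
  covered (2 px):
    . . . . .
    . . X . .
    . . . X .
    . . . . .
    . . . . .
    . . . . .
    . . . . .
    . . . . .
    . . . . .
    . . . . .
    . . . . .

Answer: 9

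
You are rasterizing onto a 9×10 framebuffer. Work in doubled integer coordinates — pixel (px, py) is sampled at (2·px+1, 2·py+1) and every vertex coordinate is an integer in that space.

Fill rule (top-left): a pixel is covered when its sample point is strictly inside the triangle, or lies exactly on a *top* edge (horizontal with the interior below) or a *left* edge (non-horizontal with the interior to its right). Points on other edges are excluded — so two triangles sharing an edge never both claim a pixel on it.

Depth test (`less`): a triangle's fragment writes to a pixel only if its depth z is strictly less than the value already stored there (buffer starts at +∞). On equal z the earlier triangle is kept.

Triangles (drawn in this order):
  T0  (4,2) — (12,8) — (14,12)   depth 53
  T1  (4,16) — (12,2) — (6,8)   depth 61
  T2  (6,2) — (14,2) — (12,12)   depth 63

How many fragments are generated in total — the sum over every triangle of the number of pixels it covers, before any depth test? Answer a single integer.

T0:
  2·area = 20
  edge (4, 2)→(12, 8): d=(8,6) right/bottom  bias=-1
  edge (12, 8)→(14, 12): d=(2,4) right/bottom  bias=-1
  edge (14, 12)→(4, 2): d=(-10,-10) top-left  bias=+0
    (1,0)@(3, 1): e=[-2,22,0] → .  [on edge]
    (2,1)@(5, 3): e=[2,18,0] → X  [on edge]
    (3,1)@(7, 3): e=[-10,10,20] → .
    (2,2)@(5, 5): e=[18,22,-20] → .
    (3,2)@(7, 5): e=[6,14,0] → X  [on edge]
    (4,2)@(9, 5): e=[-6,6,20] → .
    (3,3)@(7, 7): e=[22,18,-20] → .
    (4,3)@(9, 7): e=[10,10,0] → X  [on edge]
    (5,3)@(11, 7): e=[-2,2,20] → .
    (4,4)@(9, 9): e=[26,14,-20] → .
    (5,4)@(11, 9): e=[14,6,0] → X  [on edge]
    (6,4)@(13, 9): e=[2,-2,20] → .
    (6,5)@(13, 11): e=[18,2,0] → X  [on edge]
    (7,6)@(15, 13): e=[22,-2,0] → .  [on edge]
    (8,7)@(17, 15): e=[26,-6,0] → .  [on edge]
  covered (5 px):
    . . . . . . . . .
    . . X . . . . . .
    . . . X . . . . .
    . . . . X . . . .
    . . . . . X . . .
    . . . . . . X . .
    . . . . . . . . .
    . . . . . . . . .
    . . . . . . . . .
    . . . . . . . . .
T1:
  2·area = 36  (B↔C swapped to make it positive)
  edge (4, 16)→(6, 8): d=(2,-8) top-left  bias=+0
  edge (6, 8)→(12, 2): d=(6,-6) top-left  bias=+0
  edge (12, 2)→(4, 16): d=(-8,14) right/bottom  bias=-1
    (6,0)@(13, 1): e=[42,0,-6] → .  [on edge]
    (5,1)@(11, 3): e=[30,0,6] → X  [on edge]
    (6,1)@(13, 3): e=[46,12,-22] → .
    (4,2)@(9, 5): e=[18,0,18] → X  [on edge]
    (5,2)@(11, 5): e=[34,12,-10] → .
    (3,3)@(7, 7): e=[6,0,30] → X  [on edge]
    (5,3)@(11, 7): e=[38,24,-26] → .
    (2,4)@(5, 9): e=[-6,0,42] → .  [on edge]
    (3,4)@(7, 9): e=[10,12,14] → X
    (4,4)@(9, 9): e=[26,24,-14] → .
    (1,5)@(3, 11): e=[-18,0,54] → .  [on edge]
    (3,5)@(7, 11): e=[14,24,-2] → .
    (0,6)@(1, 13): e=[-30,0,66] → .  [on edge]
  covered (6 px):
    . . . . . . . . .
    . . . . . X . . .
    . . . . X . . . .
    . . . X X . . . .
    . . . X . . . . .
    . . . . . . . . .
    . . X . . . . . .
    . . . . . . . . .
    . . . . . . . . .
    . . . . . . . . .
T2:
  2·area = 80
  edge (6, 2)→(14, 2): d=(8,0) top-left  bias=+0
  edge (14, 2)→(12, 12): d=(-2,10) right/bottom  bias=-1
  edge (12, 12)→(6, 2): d=(-6,-10) top-left  bias=+0
    (3,1)@(7, 3): e=[8,68,4] → X
    (4,1)@(9, 3): e=[8,48,24] → X
    (5,1)@(11, 3): e=[8,28,44] → X
    (6,1)@(13, 3): e=[8,8,64] → X
    (7,1)@(15, 3): e=[8,-12,84] → .
    (3,2)@(7, 5): e=[24,64,-8] → .
    (4,2)@(9, 5): e=[24,44,12] → X
    (7,2)@(15, 5): e=[24,-16,72] → .
    (4,3)@(9, 7): e=[40,40,0] → X  [on edge]
    (6,3)@(13, 7): e=[40,0,40] → .  [on edge]
    (4,4)@(9, 9): e=[56,36,-12] → .
    (5,4)@(11, 9): e=[56,16,8] → X
    (5,8)@(11, 17): e=[120,0,-40] → .  [on edge]
    (7,8)@(15, 17): e=[120,-40,0] → .  [on edge]
  covered (10 px):
    . . . . . . . . .
    . . . X X X X . .
    . . . . X X X . .
    . . . . X X . . .
    . . . . . X . . .
    . . . . . . . . .
    . . . . . . . . .
    . . . . . . . . .
    . . . . . . . . .
    . . . . . . . . .

Final: 21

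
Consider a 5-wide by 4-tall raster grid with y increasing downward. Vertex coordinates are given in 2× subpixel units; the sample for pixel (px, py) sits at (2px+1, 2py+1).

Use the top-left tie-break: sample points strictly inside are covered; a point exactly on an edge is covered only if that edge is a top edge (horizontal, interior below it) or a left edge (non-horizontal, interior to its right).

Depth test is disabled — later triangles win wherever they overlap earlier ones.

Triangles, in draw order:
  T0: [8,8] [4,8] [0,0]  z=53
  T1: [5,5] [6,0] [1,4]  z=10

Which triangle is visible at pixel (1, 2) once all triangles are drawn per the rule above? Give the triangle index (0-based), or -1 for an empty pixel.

T0:
  2·area = 32
  edge (8, 8)→(4, 8): d=(-4,0) right/bottom  bias=-1
  edge (4, 8)→(0, 0): d=(-4,-8) top-left  bias=+0
  edge (0, 0)→(8, 8): d=(8,8) right/bottom  bias=-1
    (0,0)@(1, 1): e=[28,4,0] → ·  [on edge]
    (1,1)@(3, 3): e=[20,12,0] → ·  [on edge]
    (1,2)@(3, 5): e=[12,4,16] → #
    (2,2)@(5, 5): e=[12,20,0] → ·  [on edge]
    (1,3)@(3, 7): e=[4,-4,32] → ·
    (2,3)@(5, 7): e=[4,12,16] → #
    (3,3)@(7, 7): e=[4,28,0] → ·  [on edge]
  covered (2 px):
    · · · · ·
    · · · · ·
    · # · · ·
    · · # · ·
T1:
  2·area = 21  (B↔C swapped to make it positive)
  edge (5, 5)→(1, 4): d=(-4,-1) top-left  bias=+0
  edge (1, 4)→(6, 0): d=(5,-4) top-left  bias=+0
  edge (6, 0)→(5, 5): d=(-1,5) right/bottom  bias=-1
    (2,0)@(5, 1): e=[16,1,4] → #
    (3,0)@(7, 1): e=[18,9,-6] → ·
    (1,1)@(3, 3): e=[6,3,12] → #
    (3,1)@(7, 3): e=[10,19,-8] → ·
    (1,2)@(3, 5): e=[-2,13,10] → ·
    (2,2)@(5, 5): e=[0,21,0] → ·  [on edge]
  covered (3 px):
    · · # · ·
    · # # · ·
    · · · · ·
    · · · · ·

Z-buffer (winner per pixel, '.' = empty):
  . . 1 . .
  . 1 1 . .
  . 0 . . .
  . . 0 . .

Result: 0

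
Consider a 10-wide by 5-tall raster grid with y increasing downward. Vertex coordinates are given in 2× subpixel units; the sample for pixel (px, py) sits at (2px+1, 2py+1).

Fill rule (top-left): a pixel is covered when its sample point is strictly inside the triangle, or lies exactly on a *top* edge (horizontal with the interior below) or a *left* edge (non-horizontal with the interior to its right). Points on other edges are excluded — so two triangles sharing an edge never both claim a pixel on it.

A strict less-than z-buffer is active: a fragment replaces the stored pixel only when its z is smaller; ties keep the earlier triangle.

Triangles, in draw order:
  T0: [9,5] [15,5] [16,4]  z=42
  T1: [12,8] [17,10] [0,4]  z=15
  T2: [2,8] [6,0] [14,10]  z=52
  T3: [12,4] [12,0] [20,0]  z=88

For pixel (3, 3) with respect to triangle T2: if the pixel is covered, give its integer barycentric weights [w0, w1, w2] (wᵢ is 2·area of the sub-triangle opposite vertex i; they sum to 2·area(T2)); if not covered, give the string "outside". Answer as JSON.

T0:
  2·area = 6  (B↔C swapped to make it positive)
  edge (9, 5)→(16, 4): d=(7,-1) top-left  bias=+0
  edge (16, 4)→(15, 5): d=(-1,1) right/bottom  bias=-1
  edge (15, 5)→(9, 5): d=(-6,0) right/bottom  bias=-1
    (9,0)@(19, 1): e=[-18,0,24] → ·  [on edge]
    (8,1)@(17, 3): e=[-6,0,12] → ·  [on edge]
    (0,2)@(1, 5): e=[-8,14,0] → ·  [on edge]
    (1,2)@(3, 5): e=[-6,12,0] → ·  [on edge]
    (2,2)@(5, 5): e=[-4,10,0] → ·  [on edge]
    (3,2)@(7, 5): e=[-2,8,0] → ·  [on edge]
    (4,2)@(9, 5): e=[0,6,0] → ·  [on edge]
    (5,2)@(11, 5): e=[2,4,0] → ·  [on edge]
    (6,2)@(13, 5): e=[4,2,0] → ·  [on edge]
    (7,2)@(15, 5): e=[6,0,0] → ·  [on edge]
    (8,2)@(17, 5): e=[8,-2,0] → ·  [on edge]
    (9,2)@(19, 5): e=[10,-4,0] → ·  [on edge]
    (6,3)@(13, 7): e=[18,0,-12] → ·  [on edge]
    (5,4)@(11, 9): e=[30,0,-24] → ·  [on edge]
  covered (0 px):
    · · · · · · · · · ·
    · · · · · · · · · ·
    · · · · · · · · · ·
    · · · · · · · · · ·
    · · · · · · · · · ·
T1:
  2·area = 4
  edge (12, 8)→(17, 10): d=(5,2) right/bottom  bias=-1
  edge (17, 10)→(0, 4): d=(-17,-6) top-left  bias=+0
  edge (0, 4)→(12, 8): d=(12,4) right/bottom  bias=-1
    (1,2)@(3, 5): e=[3,1,0] → ·  [on edge]
    (4,3)@(9, 7): e=[1,3,0] → ·  [on edge]
    (7,4)@(15, 9): e=[-1,5,0] → ·  [on edge]
  covered (0 px):
    · · · · · · · · · ·
    · · · · · · · · · ·
    · · · · · · · · · ·
    · · · · · · · · · ·
    · · · · · · · · · ·
T2:
  2·area = 104
  edge (2, 8)→(6, 0): d=(4,-8) top-left  bias=+0
  edge (6, 0)→(14, 10): d=(8,10) right/bottom  bias=-1
  edge (14, 10)→(2, 8): d=(-12,-2) top-left  bias=+0
    (2,1)@(5, 3): e=[4,34,66] → █
    (3,1)@(7, 3): e=[20,14,70] → █
    (4,1)@(9, 3): e=[36,-6,74] → ·
    (2,2)@(5, 5): e=[12,50,42] → █
    (4,2)@(9, 5): e=[44,10,50] → █
    (5,2)@(11, 5): e=[60,-10,54] → ·
    (1,3)@(3, 7): e=[4,86,14] → █
    (5,3)@(11, 7): e=[68,6,30] → █
    (6,3)@(13, 7): e=[84,-14,34] → ·
    (1,4)@(3, 9): e=[12,102,-10] → ·
    (2,4)@(5, 9): e=[28,82,-6] → ·
    (3,4)@(7, 9): e=[44,62,-2] → ·
  covered (13 px):
    · · · · · · · · · ·
    · · █ █ · · · · · ·
    · · █ █ █ · · · · ·
    · █ █ █ █ █ · · · ·
    · · · · █ █ █ · · ·
T3:
  2·area = 32
  edge (12, 4)→(12, 0): d=(0,-4) top-left  bias=+0
  edge (12, 0)→(20, 0): d=(8,0) top-left  bias=+0
  edge (20, 0)→(12, 4): d=(-8,4) right/bottom  bias=-1
    (6,0)@(13, 1): e=[4,8,20] → █
    (7,0)@(15, 1): e=[12,8,12] → █
    (8,0)@(17, 1): e=[20,8,4] → █
    (9,0)@(19, 1): e=[28,8,-4] → ·
    (6,1)@(13, 3): e=[4,24,4] → █
    (7,1)@(15, 3): e=[12,24,-4] → ·
    (8,1)@(17, 3): e=[20,24,-12] → ·
    (6,2)@(13, 5): e=[4,40,-12] → ·
  covered (4 px):
    · · · · · · █ █ █ ·
    · · · · · · █ · · ·
    · · · · · · · · · ·
    · · · · · · · · · ·
    · · · · · · · · · ·

Answer: [46,22,36]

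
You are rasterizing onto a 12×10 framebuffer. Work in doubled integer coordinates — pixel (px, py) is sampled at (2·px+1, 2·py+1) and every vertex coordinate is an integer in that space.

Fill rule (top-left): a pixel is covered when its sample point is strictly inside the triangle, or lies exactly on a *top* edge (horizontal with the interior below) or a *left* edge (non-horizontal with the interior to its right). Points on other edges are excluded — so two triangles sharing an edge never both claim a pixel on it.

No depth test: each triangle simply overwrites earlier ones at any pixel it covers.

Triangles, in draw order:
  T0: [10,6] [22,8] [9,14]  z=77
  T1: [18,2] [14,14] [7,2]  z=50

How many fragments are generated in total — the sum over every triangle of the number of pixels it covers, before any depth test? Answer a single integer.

T0:
  2·area = 98
  edge (10, 6)→(22, 8): d=(12,2) right/bottom  bias=-1
  edge (22, 8)→(9, 14): d=(-13,6) right/bottom  bias=-1
  edge (9, 14)→(10, 6): d=(1,-8) top-left  bias=+0
    (5,3)@(11, 7): e=[10,79,9] → #
    (6,3)@(13, 7): e=[6,67,25] → #
    (7,3)@(15, 7): e=[2,55,41] → #
    (8,3)@(17, 7): e=[-2,43,57] → ·
    (5,4)@(11, 9): e=[34,53,11] → #
    (8,4)@(17, 9): e=[22,17,59] → #
    (9,4)@(19, 9): e=[18,5,75] → #
    (10,4)@(21, 9): e=[14,-7,91] → ·
    (5,5)@(11, 11): e=[58,27,13] → #
    (8,5)@(17, 11): e=[46,-9,61] → ·
    (9,5)@(19, 11): e=[42,-21,77] → ·
    (5,6)@(11, 13): e=[82,1,15] → #
  covered (12 px):
    · · · · · · · · · · · ·
    · · · · · · · · · · · ·
    · · · · · · · · · · · ·
    · · · · · # # # · · · ·
    · · · · · # # # # # · ·
    · · · · · # # # · · · ·
    · · · · · # · · · · · ·
    · · · · · · · · · · · ·
    · · · · · · · · · · · ·
    · · · · · · · · · · · ·
T1:
  2·area = 132
  edge (18, 2)→(14, 14): d=(-4,12) right/bottom  bias=-1
  edge (14, 14)→(7, 2): d=(-7,-12) top-left  bias=+0
  edge (7, 2)→(18, 2): d=(11,0) top-left  bias=+0
    (4,1)@(9, 3): e=[104,17,11] → #
    (5,1)@(11, 3): e=[80,41,11] → #
    (6,1)@(13, 3): e=[56,65,11] → #
    (7,1)@(15, 3): e=[32,89,11] → #
    (8,1)@(17, 3): e=[8,113,11] → #
    (9,1)@(19, 3): e=[-16,137,11] → ·
    (4,2)@(9, 5): e=[96,3,33] → #
    (8,2)@(17, 5): e=[0,99,33] → ·  [on edge]
    (4,3)@(9, 7): e=[88,-11,55] → ·
    (5,3)@(11, 7): e=[64,13,55] → #
    (8,3)@(17, 7): e=[-8,85,55] → ·
    (5,4)@(11, 9): e=[56,-1,77] → ·
    (7,5)@(15, 11): e=[0,33,99] → ·  [on edge]
    (6,8)@(13, 17): e=[0,-33,165] → ·  [on edge]
  covered (15 px):
    · · · · · · · · · · · ·
    · · · · # # # # # · · ·
    · · · · # # # # · · · ·
    · · · · · # # # · · · ·
    · · · · · · # # · · · ·
    · · · · · · # · · · · ·
    · · · · · · · · · · · ·
    · · · · · · · · · · · ·
    · · · · · · · · · · · ·
    · · · · · · · · · · · ·

Answer: 27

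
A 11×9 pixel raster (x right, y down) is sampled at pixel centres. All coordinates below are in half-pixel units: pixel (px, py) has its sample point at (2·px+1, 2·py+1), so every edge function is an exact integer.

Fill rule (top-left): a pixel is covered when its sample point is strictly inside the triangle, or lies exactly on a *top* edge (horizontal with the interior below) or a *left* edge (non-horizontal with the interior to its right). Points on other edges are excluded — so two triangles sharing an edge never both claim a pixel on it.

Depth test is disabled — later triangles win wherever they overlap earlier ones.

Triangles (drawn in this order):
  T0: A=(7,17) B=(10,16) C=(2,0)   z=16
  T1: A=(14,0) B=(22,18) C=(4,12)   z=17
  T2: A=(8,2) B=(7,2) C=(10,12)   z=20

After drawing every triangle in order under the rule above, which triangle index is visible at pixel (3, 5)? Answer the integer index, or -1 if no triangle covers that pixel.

T0:
  2·area = 56  (B↔C swapped to make it positive)
  edge (7, 17)→(2, 0): d=(-5,-17) top-left  bias=+0
  edge (2, 0)→(10, 16): d=(8,16) right/bottom  bias=-1
  edge (10, 16)→(7, 17): d=(-3,1) right/bottom  bias=-1
    (1,1)@(3, 3): e=[2,8,46] → #
    (2,1)@(5, 3): e=[36,-24,44] → ·
    (1,2)@(3, 5): e=[-8,24,40] → ·
    (2,3)@(5, 7): e=[16,8,32] → #
    (3,3)@(7, 7): e=[50,-24,30] → ·
    (2,4)@(5, 9): e=[6,24,26] → #
    (3,4)@(7, 9): e=[40,-8,24] → ·
    (2,5)@(5, 11): e=[-4,40,20] → ·
    (3,5)@(7, 11): e=[30,8,18] → #
    (4,5)@(9, 11): e=[64,-24,16] → ·
    (3,6)@(7, 13): e=[20,24,12] → #
    (4,6)@(9, 13): e=[54,-8,10] → ·
    (9,6)@(19, 13): e=[224,-168,0] → ·  [on edge]
    (6,7)@(13, 15): e=[112,-56,0] → ·  [on edge]
    (3,8)@(7, 17): e=[0,56,0] → ·  [on edge]
  covered (7 px):
    · · · · · · · · · · ·
    · # · · · · · · · · ·
    · · · · · · · · · · ·
    · · # · · · · · · · ·
    · · # · · · · · · · ·
    · · · # · · · · · · ·
    · · · # · · · · · · ·
    · · · # # · · · · · ·
    · · · · · · · · · · ·
T1:
  2·area = 276
  edge (14, 0)→(22, 18): d=(8,18) right/bottom  bias=-1
  edge (22, 18)→(4, 12): d=(-18,-6) top-left  bias=+0
  edge (4, 12)→(14, 0): d=(10,-12) top-left  bias=+0
    (6,1)@(13, 3): e=[42,216,18] → #
    (7,1)@(15, 3): e=[6,228,42] → #
    (8,1)@(17, 3): e=[-30,240,66] → ·
    (5,2)@(11, 5): e=[94,168,14] → #
    (8,2)@(17, 5): e=[-14,204,86] → ·
    (4,3)@(9, 7): e=[146,120,10] → #
    (8,3)@(17, 7): e=[2,168,106] → #
    (9,3)@(19, 7): e=[-34,180,130] → ·
    (3,4)@(7, 9): e=[198,72,6] → #
    (9,4)@(19, 9): e=[-18,144,150] → ·
    (0,5)@(1, 11): e=[322,0,-46] → ·  [on edge]
    (2,5)@(5, 11): e=[250,24,2] → #
    (3,6)@(7, 13): e=[230,0,46] → #  [on edge]
    (6,7)@(13, 15): e=[138,0,138] → #  [on edge]
    (9,8)@(19, 17): e=[46,0,230] → #  [on edge]
  covered (36 px):
    · · · · · · · · · · ·
    · · · · · · # # · · ·
    · · · · · # # # · · ·
    · · · · # # # # # · ·
    · · · # # # # # # · ·
    · · # # # # # # # · ·
    · · · # # # # # # # ·
    · · · · · · # # # # ·
    · · · · · · · · · # #
T2:
  2·area = 10  (B↔C swapped to make it positive)
  edge (8, 2)→(10, 12): d=(2,10) right/bottom  bias=-1
  edge (10, 12)→(7, 2): d=(-3,-10) top-left  bias=+0
  edge (7, 2)→(8, 2): d=(1,0) top-left  bias=+0
    (4,3)@(9, 7): e=[0,5,5] → ·  [on edge]
    (5,8)@(11, 17): e=[0,-5,15] → ·  [on edge]
  covered (0 px):
    · · · · · · · · · · ·
    · · · · · · · · · · ·
    · · · · · · · · · · ·
    · · · · · · · · · · ·
    · · · · · · · · · · ·
    · · · · · · · · · · ·
    · · · · · · · · · · ·
    · · · · · · · · · · ·
    · · · · · · · · · · ·

Z-buffer (winner per pixel, '.' = empty):
  . . . . . . . . . . .
  . 0 . . . . 1 1 . . .
  . . . . . 1 1 1 . . .
  . . 0 . 1 1 1 1 1 . .
  . . 0 1 1 1 1 1 1 . .
  . . 1 1 1 1 1 1 1 . .
  . . . 1 1 1 1 1 1 1 .
  . . . 0 0 . 1 1 1 1 .
  . . . . . . . . . 1 1

Final: 1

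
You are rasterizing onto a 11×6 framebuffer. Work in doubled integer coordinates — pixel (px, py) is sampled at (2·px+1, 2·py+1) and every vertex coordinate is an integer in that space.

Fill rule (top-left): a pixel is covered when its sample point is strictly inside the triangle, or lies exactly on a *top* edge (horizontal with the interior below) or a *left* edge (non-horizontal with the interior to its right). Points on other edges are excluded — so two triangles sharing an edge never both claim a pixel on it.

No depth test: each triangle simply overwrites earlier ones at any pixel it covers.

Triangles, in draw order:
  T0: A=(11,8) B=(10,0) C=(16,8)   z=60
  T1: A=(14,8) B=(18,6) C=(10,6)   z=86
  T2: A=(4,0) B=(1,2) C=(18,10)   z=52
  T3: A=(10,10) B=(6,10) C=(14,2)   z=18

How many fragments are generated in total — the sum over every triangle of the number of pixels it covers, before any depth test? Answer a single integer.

T0:
  2·area = 40
  edge (11, 8)→(10, 0): d=(-1,-8) top-left  bias=+0
  edge (10, 0)→(16, 8): d=(6,8) right/bottom  bias=-1
  edge (16, 8)→(11, 8): d=(-5,0) right/bottom  bias=-1
    (5,1)@(11, 3): e=[5,10,25] → #
    (6,1)@(13, 3): e=[21,-6,25] → ·
    (5,2)@(11, 5): e=[3,22,15] → #
    (6,2)@(13, 5): e=[19,6,15] → #
    (7,2)@(15, 5): e=[35,-10,15] → ·
    (5,3)@(11, 7): e=[1,34,5] → #
    (7,3)@(15, 7): e=[33,2,5] → #
    (8,3)@(17, 7): e=[49,-14,5] → ·
    (5,4)@(11, 9): e=[-1,46,-5] → ·
    (6,4)@(13, 9): e=[15,30,-5] → ·
    (7,4)@(15, 9): e=[31,14,-5] → ·
  covered (6 px):
    · · · · · · · · · · ·
    · · · · · # · · · · ·
    · · · · · # # · · · ·
    · · · · · # # # · · ·
    · · · · · · · · · · ·
    · · · · · · · · · · ·
T1:
  2·area = 16  (B↔C swapped to make it positive)
  edge (14, 8)→(10, 6): d=(-4,-2) top-left  bias=+0
  edge (10, 6)→(18, 6): d=(8,0) top-left  bias=+0
  edge (18, 6)→(14, 8): d=(-4,2) right/bottom  bias=-1
    (6,3)@(13, 7): e=[2,8,6] → #
    (7,3)@(15, 7): e=[6,8,2] → #
    (8,3)@(17, 7): e=[10,8,-2] → ·
    (6,4)@(13, 9): e=[-6,24,-2] → ·
    (7,4)@(15, 9): e=[-2,24,-6] → ·
  covered (2 px):
    · · · · · · · · · · ·
    · · · · · · · · · · ·
    · · · · · · · · · · ·
    · · · · · · # # · · ·
    · · · · · · · · · · ·
    · · · · · · · · · · ·
T2:
  2·area = 58  (B↔C swapped to make it positive)
  edge (4, 0)→(18, 10): d=(14,10) right/bottom  bias=-1
  edge (18, 10)→(1, 2): d=(-17,-8) top-left  bias=+0
  edge (1, 2)→(4, 0): d=(3,-2) top-left  bias=+0
    (1,0)@(3, 1): e=[24,33,1] → #
    (2,0)@(5, 1): e=[4,49,5] → #
    (3,0)@(7, 1): e=[-16,65,9] → ·
    (1,1)@(3, 3): e=[52,-1,7] → ·
    (2,1)@(5, 3): e=[32,15,11] → #
    (3,1)@(7, 3): e=[12,31,15] → #
    (4,1)@(9, 3): e=[-8,47,19] → ·
    (2,2)@(5, 5): e=[60,-19,17] → ·
    (3,2)@(7, 5): e=[40,-3,21] → ·
    (4,2)@(9, 5): e=[20,13,25] → #
    (5,2)@(11, 5): e=[0,29,29] → ·  [on edge]
    (4,3)@(9, 7): e=[48,-21,31] → ·
  covered (6 px):
    · # # · · · · · · · ·
    · · # # · · · · · · ·
    · · · · # · · · · · ·
    · · · · · · # · · · ·
    · · · · · · · · · · ·
    · · · · · · · · · · ·
T3:
  2·area = 32
  edge (10, 10)→(6, 10): d=(-4,0) right/bottom  bias=-1
  edge (6, 10)→(14, 2): d=(8,-8) top-left  bias=+0
  edge (14, 2)→(10, 10): d=(-4,8) right/bottom  bias=-1
    (7,0)@(15, 1): e=[36,0,-4] → ·  [on edge]
    (6,1)@(13, 3): e=[28,0,4] → #  [on edge]
    (7,1)@(15, 3): e=[28,16,-12] → ·
    (5,2)@(11, 5): e=[20,0,12] → #  [on edge]
    (6,2)@(13, 5): e=[20,16,-4] → ·
    (4,3)@(9, 7): e=[12,0,20] → #  [on edge]
    (6,3)@(13, 7): e=[12,32,-12] → ·
    (3,4)@(7, 9): e=[4,0,28] → #  [on edge]
    (5,4)@(11, 9): e=[4,32,-4] → ·
    (2,5)@(5, 11): e=[-4,0,36] → ·  [on edge]
    (3,5)@(7, 11): e=[-4,16,20] → ·
    (4,5)@(9, 11): e=[-4,32,4] → ·
  covered (6 px):
    · · · · · · · · · · ·
    · · · · · · # · · · ·
    · · · · · # · · · · ·
    · · · · # # · · · · ·
    · · · # # · · · · · ·
    · · · · · · · · · · ·

Result: 20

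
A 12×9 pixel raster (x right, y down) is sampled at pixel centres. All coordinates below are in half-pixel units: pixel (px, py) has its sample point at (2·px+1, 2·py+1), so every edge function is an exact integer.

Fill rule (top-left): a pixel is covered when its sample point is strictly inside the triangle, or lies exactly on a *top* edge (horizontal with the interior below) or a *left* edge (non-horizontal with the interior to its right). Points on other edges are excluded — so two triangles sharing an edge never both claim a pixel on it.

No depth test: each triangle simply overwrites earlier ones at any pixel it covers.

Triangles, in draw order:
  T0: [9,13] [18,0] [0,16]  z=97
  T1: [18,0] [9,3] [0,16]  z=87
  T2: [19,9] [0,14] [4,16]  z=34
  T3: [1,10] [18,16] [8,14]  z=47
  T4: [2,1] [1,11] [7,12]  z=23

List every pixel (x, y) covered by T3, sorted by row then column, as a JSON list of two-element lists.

T0:
  2·area = 90  (B↔C swapped to make it positive)
  edge (9, 13)→(0, 16): d=(-9,3) right/bottom  bias=-1
  edge (0, 16)→(18, 0): d=(18,-16) top-left  bias=+0
  edge (18, 0)→(9, 13): d=(-9,13) right/bottom  bias=-1
    (8,0)@(17, 1): e=[84,2,4] → #
    (9,0)@(19, 1): e=[78,34,-22] → ·
    (7,1)@(15, 3): e=[72,6,12] → #
    (8,1)@(17, 3): e=[66,38,-14] → ·
    (6,2)@(13, 5): e=[60,10,20] → #
    (7,2)@(15, 5): e=[54,42,-6] → ·
    (5,3)@(11, 7): e=[48,14,28] → #
    (7,3)@(15, 7): e=[36,78,-24] → ·
    (4,4)@(9, 9): e=[36,18,36] → #
    (6,4)@(13, 9): e=[24,82,-16] → ·
    (10,4)@(21, 9): e=[0,210,-120] → ·  [on edge]
    (3,5)@(7, 11): e=[24,22,44] → #
    (7,5)@(15, 11): e=[0,150,-60] → ·  [on edge]
    (4,6)@(9, 13): e=[0,90,0] → ·  [on edge]
    (1,7)@(3, 15): e=[0,30,60] → ·  [on edge]
  covered (11 px):
    · · · · · · · · # · · ·
    · · · · · · · # · · · ·
    · · · · · · # · · · · ·
    · · · · · # # · · · · ·
    · · · · # # · · · · · ·
    · · · # # · · · · · · ·
    · · # # · · · · · · · ·
    · · · · · · · · · · · ·
    · · · · · · · · · · · ·
T1:
  2·area = 90  (B↔C swapped to make it positive)
  edge (18, 0)→(0, 16): d=(-18,16) right/bottom  bias=-1
  edge (0, 16)→(9, 3): d=(9,-13) top-left  bias=+0
  edge (9, 3)→(18, 0): d=(9,-3) top-left  bias=+0
    (7,0)@(15, 1): e=[30,60,0] → #  [on edge]
    (8,0)@(17, 1): e=[-2,86,6] → ·
    (4,1)@(9, 3): e=[90,0,0] → #  [on edge]
    (5,1)@(11, 3): e=[58,26,6] → #
    (6,1)@(13, 3): e=[26,52,12] → #
    (7,1)@(15, 3): e=[-6,78,18] → ·
    (1,2)@(3, 5): e=[150,-60,0] → ·  [on edge]
    (4,2)@(9, 5): e=[54,18,18] → #
    (6,2)@(13, 5): e=[-10,70,30] → ·
    (3,3)@(7, 7): e=[50,10,30] → #
    (5,3)@(11, 7): e=[-14,62,42] → ·
    (2,4)@(5, 9): e=[46,2,42] → #
  covered (13 px):
    · · · · · · · # · · · ·
    · · · · # # # · · · · ·
    · · · · # # · · · · · ·
    · · · # # · · · · · · ·
    · · # # · · · · · · · ·
    · · # · · · · · · · · ·
    · # · · · · · · · · · ·
    # · · · · · · · · · · ·
    · · · · · · · · · · · ·
T2:
  2·area = 58  (B↔C swapped to make it positive)
  edge (19, 9)→(4, 16): d=(-15,7) right/bottom  bias=-1
  edge (4, 16)→(0, 14): d=(-4,-2) top-left  bias=+0
  edge (0, 14)→(19, 9): d=(19,-5) top-left  bias=+0
    (9,4)@(19, 9): e=[0,58,0] → ·  [on edge]
    (6,5)@(13, 11): e=[12,38,8] → #
    (7,5)@(15, 11): e=[-2,42,18] → ·
    (2,6)@(5, 13): e=[38,14,6] → #
    (3,6)@(7, 13): e=[24,18,16] → #
    (4,6)@(9, 13): e=[10,22,26] → #
    (5,6)@(11, 13): e=[-4,26,36] → ·
    (6,6)@(13, 13): e=[-18,30,46] → ·
    (1,7)@(3, 15): e=[22,2,34] → #
    (3,7)@(7, 15): e=[-6,10,54] → ·
    (4,7)@(9, 15): e=[-20,14,64] → ·
    (1,8)@(3, 17): e=[-8,-6,72] → ·
  covered (6 px):
    · · · · · · · · · · · ·
    · · · · · · · · · · · ·
    · · · · · · · · · · · ·
    · · · · · · · · · · · ·
    · · · · · · · · · · · ·
    · · · · · · # · · · · ·
    · · # # # · · · · · · ·
    · # # · · · · · · · · ·
    · · · · · · · · · · · ·
T3:
  2·area = 26
  edge (1, 10)→(18, 16): d=(17,6) right/bottom  bias=-1
  edge (18, 16)→(8, 14): d=(-10,-2) top-left  bias=+0
  edge (8, 14)→(1, 10): d=(-7,-4) top-left  bias=+0
    (1,5)@(3, 11): e=[5,20,1] → #
    (2,5)@(5, 11): e=[-7,24,9] → ·
    (1,6)@(3, 13): e=[39,0,-13] → ·  [on edge]
    (3,6)@(7, 13): e=[15,8,3] → #
    (4,6)@(9, 13): e=[3,12,11] → #
    (5,6)@(11, 13): e=[-9,16,19] → ·
    (3,7)@(7, 15): e=[49,-12,-11] → ·
    (4,7)@(9, 15): e=[37,-8,-3] → ·
    (6,7)@(13, 15): e=[13,0,13] → #  [on edge]
    (7,7)@(15, 15): e=[1,4,21] → #
    (8,7)@(17, 15): e=[-11,8,29] → ·
    (6,8)@(13, 17): e=[47,-20,-1] → ·
    (11,8)@(23, 17): e=[-13,0,39] → ·  [on edge]
  covered (5 px):
    · · · · · · · · · · · ·
    · · · · · · · · · · · ·
    · · · · · · · · · · · ·
    · · · · · · · · · · · ·
    · · · · · · · · · · · ·
    · # · · · · · · · · · ·
    · · · # # · · · · · · ·
    · · · · · · # # · · · ·
    · · · · · · · · · · · ·
T4:
  2·area = 61  (B↔C swapped to make it positive)
  edge (2, 1)→(7, 12): d=(5,11) right/bottom  bias=-1
  edge (7, 12)→(1, 11): d=(-6,-1) top-left  bias=+0
  edge (1, 11)→(2, 1): d=(1,-10) top-left  bias=+0
    (1,2)@(3, 5): e=[9,38,14] → #
    (2,2)@(5, 5): e=[-13,40,34] → ·
    (1,3)@(3, 7): e=[19,26,16] → #
    (2,3)@(5, 7): e=[-3,28,36] → ·
    (1,4)@(3, 9): e=[29,14,18] → #
    (2,4)@(5, 9): e=[7,16,38] → #
    (3,4)@(7, 9): e=[-15,18,58] → ·
    (0,5)@(1, 11): e=[61,0,0] → #  [on edge]
    (3,5)@(7, 11): e=[-5,6,60] → ·
    (0,6)@(1, 13): e=[71,-12,2] → ·
    (1,6)@(3, 13): e=[49,-10,22] → ·
    (2,6)@(5, 13): e=[27,-8,42] → ·
    (6,6)@(13, 13): e=[-61,0,122] → ·  [on edge]
  covered (7 px):
    · · · · · · · · · · · ·
    · · · · · · · · · · · ·
    · # · · · · · · · · · ·
    · # · · · · · · · · · ·
    · # # · · · · · · · · ·
    # # # · · · · · · · · ·
    · · · · · · · · · · · ·
    · · · · · · · · · · · ·
    · · · · · · · · · · · ·

Result: [[1,5],[3,6],[4,6],[6,7],[7,7]]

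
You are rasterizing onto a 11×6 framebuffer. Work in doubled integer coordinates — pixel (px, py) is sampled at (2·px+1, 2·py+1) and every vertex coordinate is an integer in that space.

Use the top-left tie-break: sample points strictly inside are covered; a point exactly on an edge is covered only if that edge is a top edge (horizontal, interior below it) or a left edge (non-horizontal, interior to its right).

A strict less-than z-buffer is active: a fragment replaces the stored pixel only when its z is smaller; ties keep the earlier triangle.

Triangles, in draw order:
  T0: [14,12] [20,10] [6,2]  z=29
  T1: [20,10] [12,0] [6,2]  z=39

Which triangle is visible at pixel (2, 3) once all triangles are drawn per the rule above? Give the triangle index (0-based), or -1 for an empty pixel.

T0:
  2·area = 76  (B↔C swapped to make it positive)
  edge (14, 12)→(6, 2): d=(-8,-10) top-left  bias=+0
  edge (6, 2)→(20, 10): d=(14,8) right/bottom  bias=-1
  edge (20, 10)→(14, 12): d=(-6,2) right/bottom  bias=-1
    (3,1)@(7, 3): e=[2,6,68] → █
    (4,1)@(9, 3): e=[22,-10,64] → ·
    (3,2)@(7, 5): e=[-14,34,56] → ·
    (4,2)@(9, 5): e=[6,18,52] → █
    (5,2)@(11, 5): e=[26,2,48] → █
    (6,2)@(13, 5): e=[46,-14,44] → ·
    (4,3)@(9, 7): e=[-10,46,40] → ·
    (5,3)@(11, 7): e=[10,30,36] → █
    (6,3)@(13, 7): e=[30,14,32] → █
    (7,3)@(15, 7): e=[50,-2,28] → ·
    (5,4)@(11, 9): e=[-6,58,24] → ·
    (6,4)@(13, 9): e=[14,42,20] → █
    (8,5)@(17, 11): e=[38,38,0] → ·  [on edge]
  covered (9 px):
    · · · · · · · · · · ·
    · · · █ · · · · · · ·
    · · · · █ █ · · · · ·
    · · · · · █ █ · · · ·
    · · · · · · █ █ █ · ·
    · · · · · · · █ · · ·
T1:
  2·area = 76  (B↔C swapped to make it positive)
  edge (20, 10)→(6, 2): d=(-14,-8) top-left  bias=+0
  edge (6, 2)→(12, 0): d=(6,-2) top-left  bias=+0
  edge (12, 0)→(20, 10): d=(8,10) right/bottom  bias=-1
    (4,0)@(9, 1): e=[38,0,38] → █  [on edge]
    (5,0)@(11, 1): e=[54,4,18] → █
    (6,0)@(13, 1): e=[70,8,-2] → ·
    (1,1)@(3, 3): e=[-38,0,114] → ·  [on edge]
    (4,1)@(9, 3): e=[10,12,54] → █
    (6,1)@(13, 3): e=[42,20,14] → █
    (7,1)@(15, 3): e=[58,24,-6] → ·
    (4,2)@(9, 5): e=[-18,24,70] → ·
    (5,2)@(11, 5): e=[-2,28,50] → ·
    (6,2)@(13, 5): e=[14,32,30] → █
    (7,2)@(15, 5): e=[30,36,10] → █
    (8,2)@(17, 5): e=[46,40,-10] → ·
  covered (10 px):
    · · · · █ █ · · · · ·
    · · · · █ █ █ · · · ·
    · · · · · · █ █ · · ·
    · · · · · · · █ █ · ·
    · · · · · · · · · █ ·
    · · · · · · · · · · ·

Z-buffer (winner per pixel, '.' = empty):
  . . . . 1 1 . . . . .
  . . . 0 1 1 1 . . . .
  . . . . 0 0 1 1 . . .
  . . . . . 0 0 1 1 . .
  . . . . . . 0 0 0 1 .
  . . . . . . . 0 . . .

Final: -1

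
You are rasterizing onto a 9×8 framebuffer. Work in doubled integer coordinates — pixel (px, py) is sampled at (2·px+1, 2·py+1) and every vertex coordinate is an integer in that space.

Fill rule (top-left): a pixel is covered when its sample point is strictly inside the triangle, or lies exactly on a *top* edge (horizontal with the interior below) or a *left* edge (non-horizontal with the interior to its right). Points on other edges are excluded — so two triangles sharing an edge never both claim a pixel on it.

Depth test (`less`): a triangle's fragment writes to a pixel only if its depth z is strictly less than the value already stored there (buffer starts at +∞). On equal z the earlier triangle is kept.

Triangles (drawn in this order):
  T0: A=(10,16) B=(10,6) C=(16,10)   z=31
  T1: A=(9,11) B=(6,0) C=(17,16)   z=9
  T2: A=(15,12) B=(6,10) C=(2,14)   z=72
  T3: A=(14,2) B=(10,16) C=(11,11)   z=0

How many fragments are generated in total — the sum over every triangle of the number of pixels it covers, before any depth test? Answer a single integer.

T0:
  2·area = 60
  edge (10, 16)→(10, 6): d=(0,-10) top-left  bias=+0
  edge (10, 6)→(16, 10): d=(6,4) right/bottom  bias=-1
  edge (16, 10)→(10, 16): d=(-6,6) right/bottom  bias=-1
    (5,3)@(11, 7): e=[10,2,48] → #
    (6,3)@(13, 7): e=[30,-6,36] → ·
    (5,4)@(11, 9): e=[10,14,36] → #
    (6,4)@(13, 9): e=[30,6,24] → #
    (7,4)@(15, 9): e=[50,-2,12] → ·
    (8,4)@(17, 9): e=[70,-10,0] → ·  [on edge]
    (5,5)@(11, 11): e=[10,26,24] → #
    (7,5)@(15, 11): e=[50,10,0] → ·  [on edge]
    (5,6)@(11, 13): e=[10,38,12] → #
    (6,6)@(13, 13): e=[30,30,0] → ·  [on edge]
    (5,7)@(11, 15): e=[10,50,0] → ·  [on edge]
  covered (6 px):
    · · · · · · · · ·
    · · · · · · · · ·
    · · · · · · · · ·
    · · · · · # · · ·
    · · · · · # # · ·
    · · · · · # # · ·
    · · · · · # · · ·
    · · · · · · · · ·
T1:
  2·area = 73
  edge (9, 11)→(6, 0): d=(-3,-11) top-left  bias=+0
  edge (6, 0)→(17, 16): d=(11,16) right/bottom  bias=-1
  edge (17, 16)→(9, 11): d=(-8,-5) top-left  bias=+0
    (3,1)@(7, 3): e=[2,17,54] → #
    (4,1)@(9, 3): e=[24,-15,64] → ·
    (3,2)@(7, 5): e=[-4,39,38] → ·
    (4,2)@(9, 5): e=[18,7,48] → #
    (5,2)@(11, 5): e=[40,-25,58] → ·
    (4,3)@(9, 7): e=[12,29,32] → #
    (5,3)@(11, 7): e=[34,-3,42] → ·
    (4,4)@(9, 9): e=[6,51,16] → #
    (5,4)@(11, 9): e=[28,19,26] → #
    (6,4)@(13, 9): e=[50,-13,36] → ·
    (4,5)@(9, 11): e=[0,73,0] → #  [on edge]
    (6,5)@(13, 11): e=[44,9,20] → #
  covered (9 px):
    · · · · · · · · ·
    · · · # · · · · ·
    · · · · # · · · ·
    · · · · # · · · ·
    · · · · # # · · ·
    · · · · # # # · ·
    · · · · · · # · ·
    · · · · · · · · ·
T2:
  2·area = 44  (B↔C swapped to make it positive)
  edge (15, 12)→(2, 14): d=(-13,2) right/bottom  bias=-1
  edge (2, 14)→(6, 10): d=(4,-4) top-left  bias=+0
  edge (6, 10)→(15, 12): d=(9,2) right/bottom  bias=-1
    (7,0)@(15, 1): e=[143,0,-99] → ·  [on edge]
    (6,1)@(13, 3): e=[121,0,-77] → ·  [on edge]
    (5,2)@(11, 5): e=[99,0,-55] → ·  [on edge]
    (4,3)@(9, 7): e=[77,0,-33] → ·  [on edge]
    (3,4)@(7, 9): e=[55,0,-11] → ·  [on edge]
    (2,5)@(5, 11): e=[33,0,11] → #  [on edge]
    (3,5)@(7, 11): e=[29,8,7] → #
    (4,5)@(9, 11): e=[25,16,3] → #
    (5,5)@(11, 11): e=[21,24,-1] → ·
    (1,6)@(3, 13): e=[11,0,33] → #  [on edge]
    (4,6)@(9, 13): e=[-1,24,21] → ·
    (0,7)@(1, 15): e=[-11,0,55] → ·  [on edge]
  covered (6 px):
    · · · · · · · · ·
    · · · · · · · · ·
    · · · · · · · · ·
    · · · · · · · · ·
    · · · · · · · · ·
    · · # # # · · · ·
    · # # # · · · · ·
    · · · · · · · · ·
T3:
  2·area = 6
  edge (14, 2)→(10, 16): d=(-4,14) right/bottom  bias=-1
  edge (10, 16)→(11, 11): d=(1,-5) top-left  bias=+0
  edge (11, 11)→(14, 2): d=(3,-9) top-left  bias=+0
    (6,0)@(13, 1): e=[18,0,-12] → ·  [on edge]
    (6,2)@(13, 5): e=[2,4,0] → #  [on edge]
    (7,2)@(15, 5): e=[-26,14,18] → ·
    (6,3)@(13, 7): e=[-6,6,6] → ·
    (5,5)@(11, 11): e=[6,0,0] → #  [on edge]
    (6,5)@(13, 11): e=[-22,10,18] → ·
    (5,6)@(11, 13): e=[-2,2,6] → ·
  covered (2 px):
    · · · · · · · · ·
    · · · · · · · · ·
    · · · · · · # · ·
    · · · · · · · · ·
    · · · · · · · · ·
    · · · · · # · · ·
    · · · · · · · · ·
    · · · · · · · · ·

Answer: 23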